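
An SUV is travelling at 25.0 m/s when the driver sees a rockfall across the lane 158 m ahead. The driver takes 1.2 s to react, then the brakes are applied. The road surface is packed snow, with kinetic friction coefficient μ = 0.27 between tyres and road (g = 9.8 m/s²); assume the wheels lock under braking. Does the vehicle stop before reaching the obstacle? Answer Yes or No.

Yes

a = μg = 0.27 × 9.8 = 2.646 m/s².
Reaction distance = 25.0000 × 1.2 = 30.000 m.
Braking distance = v²/(2a) = 625.000 / 5.292 = 118.103 m.
Total stopping distance = 30.000 + 118.103 = 148.103 m, vs 158 m available — it stops with 158 − 148.103 = 9.897 m to spare.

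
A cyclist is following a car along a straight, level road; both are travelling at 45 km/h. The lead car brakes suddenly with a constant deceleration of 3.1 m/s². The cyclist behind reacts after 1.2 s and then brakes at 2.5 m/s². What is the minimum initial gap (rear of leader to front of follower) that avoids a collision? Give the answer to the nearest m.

Minimum gap ≈ 21 m

45 km/h ÷ 3.6 = 12.5000 m/s.
Leader travels v²/(2a_L) = 156.250 / 6.200 = 25.202 m before stopping.
Follower covers v·t_r = 12.5000 × 1.2 = 15.000 m while reacting, then v²/(2a_F) = 156.250 / 5.000 = 31.250 m while braking, for a total of 15.000 + 31.250 = 46.250 m.
Since a_F ≤ a_L and the follower starts braking later, the follower is never slower than the leader, so the closest approach is when both have stopped.
Minimum gap = 46.250 − 25.202 = 21.048 m.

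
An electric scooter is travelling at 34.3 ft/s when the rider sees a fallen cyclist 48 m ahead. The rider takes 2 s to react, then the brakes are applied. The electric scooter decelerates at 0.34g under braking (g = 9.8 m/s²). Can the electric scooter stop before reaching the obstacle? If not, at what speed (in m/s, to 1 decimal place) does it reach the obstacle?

Yes — it stops about 10.7 m short of the obstacle, so it never reaches it

34.3 ft/s × 0.3048 = 10.4546 m/s.
a = 0.34 × 9.8 = 3.332 m/s².
Reaction distance = 10.4546 × 2 = 20.909 m.
Braking distance = v²/(2a) = 109.299 / 6.664 = 16.401 m.
Total stopping distance = 20.909 + 16.401 = 37.310 m, vs 48 m available — it stops with 48 − 37.310 = 10.690 m to spare.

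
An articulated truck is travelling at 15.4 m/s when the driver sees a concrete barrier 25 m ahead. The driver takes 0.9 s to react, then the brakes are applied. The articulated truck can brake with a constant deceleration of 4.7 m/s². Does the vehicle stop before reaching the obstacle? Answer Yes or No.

Reaction distance = 15.4000 × 0.9 = 13.860 m.
Braking distance = v²/(2a) = 237.160 / 9.400 = 25.230 m.
Total stopping distance = 13.860 + 25.230 = 39.090 m, vs 25 m available — it cannot stop in time and overshoots by 39.090 − 25 = 14.090 m.

No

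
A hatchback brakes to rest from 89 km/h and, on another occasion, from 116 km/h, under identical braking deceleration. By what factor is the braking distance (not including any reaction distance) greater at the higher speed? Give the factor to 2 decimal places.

Braking distance d = v²/(2a), so with a fixed, d ∝ v².
Factor = (116/89)² = 1.3034² = 1.6989.

Factor ≈ 1.70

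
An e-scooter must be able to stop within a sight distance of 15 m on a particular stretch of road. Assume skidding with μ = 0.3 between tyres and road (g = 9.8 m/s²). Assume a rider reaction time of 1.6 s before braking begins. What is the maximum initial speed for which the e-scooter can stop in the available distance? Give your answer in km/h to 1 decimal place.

Maximum speed ≈ 20.9 km/h

a = μg = 0.3 × 9.8 = 2.940 m/s².
Stopping distance: v·t_r + v²/(2a) = 15 with t_r = 1.6 s and a = 2.940 m/s².
So v² + 9.408 v − 88.20 = 0.
Positive root: v = −a·t_r + √((a·t_r)² + 2a·d) = −4.704 + √(22.128 + 88.20) = 5.7997 m/s.
5.7997 m/s × 3.6 = 20.879 km/h.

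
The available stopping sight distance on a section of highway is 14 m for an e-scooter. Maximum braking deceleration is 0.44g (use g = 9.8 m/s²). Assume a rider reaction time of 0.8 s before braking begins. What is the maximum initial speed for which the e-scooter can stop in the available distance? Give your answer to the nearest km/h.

Maximum speed ≈ 29 km/h

a = 0.44 × 9.8 = 4.312 m/s².
Stopping distance: v·t_r + v²/(2a) = 14 with t_r = 0.8 s and a = 4.312 m/s².
So v² + 6.899 v − 120.74 = 0.
Positive root: v = −a·t_r + √((a·t_r)² + 2a·d) = −3.450 + √(11.903 + 120.74) = 8.0671 m/s.
8.0671 m/s × 3.6 = 29.042 km/h.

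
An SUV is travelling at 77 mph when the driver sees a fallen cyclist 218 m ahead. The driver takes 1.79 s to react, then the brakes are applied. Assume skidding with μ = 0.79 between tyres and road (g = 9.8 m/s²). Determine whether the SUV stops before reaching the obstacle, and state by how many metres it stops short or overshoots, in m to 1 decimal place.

Yes — it stops 79.9 m short of the obstacle

77 mph × 0.44704 = 34.4221 m/s.
a = μg = 0.79 × 9.8 = 7.742 m/s².
Reaction distance = 34.4221 × 1.79 = 61.616 m.
Braking distance = v²/(2a) = 1184.881 / 15.484 = 76.523 m.
Total stopping distance = 61.616 + 76.523 = 138.139 m, vs 218 m available — it stops with 218 − 138.139 = 79.861 m to spare.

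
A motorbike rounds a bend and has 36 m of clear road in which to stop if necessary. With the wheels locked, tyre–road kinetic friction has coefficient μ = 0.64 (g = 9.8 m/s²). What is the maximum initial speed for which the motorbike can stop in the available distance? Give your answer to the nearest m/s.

Maximum speed ≈ 21 m/s

a = μg = 0.64 × 9.8 = 6.272 m/s².
v²/(2a) = d ⇒ v = √(2 × 6.272 × 36) = √451.58 = 21.2504 m/s.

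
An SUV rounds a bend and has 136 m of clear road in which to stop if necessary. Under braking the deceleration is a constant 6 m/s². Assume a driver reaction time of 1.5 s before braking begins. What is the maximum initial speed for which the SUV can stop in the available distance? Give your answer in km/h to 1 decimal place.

Maximum speed ≈ 116.6 km/h

Stopping distance: v·t_r + v²/(2a) = 136 with t_r = 1.5 s and a = 6.000 m/s².
So v² + 18.000 v − 1632.00 = 0.
Positive root: v = −a·t_r + √((a·t_r)² + 2a·d) = −9.000 + √(81.000 + 1632.00) = 32.3884 m/s.
32.3884 m/s × 3.6 = 116.598 km/h.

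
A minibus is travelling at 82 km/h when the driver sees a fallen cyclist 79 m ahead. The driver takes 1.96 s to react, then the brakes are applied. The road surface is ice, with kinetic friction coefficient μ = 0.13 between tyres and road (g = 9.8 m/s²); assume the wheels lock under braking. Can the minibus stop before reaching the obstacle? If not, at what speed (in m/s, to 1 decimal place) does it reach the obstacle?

82 km/h ÷ 3.6 = 22.7778 m/s.
a = μg = 0.13 × 9.8 = 1.274 m/s².
Reaction distance = 22.7778 × 1.96 = 44.644 m.
Braking distance needed to stop: v²/(2a) = 518.828 / 2.548 = 203.622 m, so total needed = 44.644 + 203.622 = 248.266 m > 79 m — it cannot stop.
Distance remaining when braking begins: 79 − 44.644 = 34.356 m.
v² = v₀² − 2a·d = 518.828 − 2 × 1.274 × 34.356 = 431.289 m²/s².
v = √431.289 = 20.767 m/s.

No — it strikes the obstacle at 20.8 m/s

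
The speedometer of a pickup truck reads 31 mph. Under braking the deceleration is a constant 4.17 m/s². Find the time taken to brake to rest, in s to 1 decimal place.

31 mph × 0.44704 = 13.8582 m/s.
Braking time = v/a = 13.8582 / 4.170 = 3.323 s.

Braking time ≈ 3.3 s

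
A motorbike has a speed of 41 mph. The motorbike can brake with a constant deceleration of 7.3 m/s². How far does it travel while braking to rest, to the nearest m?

41 mph × 0.44704 = 18.3286 m/s.
Braking distance = v²/(2a) = 18.3286² / (2 × 7.300) = 335.938 / 14.600 = 23.009 m.

Braking distance ≈ 23 m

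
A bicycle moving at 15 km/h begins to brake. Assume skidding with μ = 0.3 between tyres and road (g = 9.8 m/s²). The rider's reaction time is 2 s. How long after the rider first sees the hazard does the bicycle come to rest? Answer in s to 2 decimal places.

Total time ≈ 3.42 s

15 km/h ÷ 3.6 = 4.1667 m/s.
a = μg = 0.3 × 9.8 = 2.940 m/s².
Braking time = v/a = 4.1667 / 2.940 = 1.417 s.
Total = 2 + 1.417 = 3.417 s.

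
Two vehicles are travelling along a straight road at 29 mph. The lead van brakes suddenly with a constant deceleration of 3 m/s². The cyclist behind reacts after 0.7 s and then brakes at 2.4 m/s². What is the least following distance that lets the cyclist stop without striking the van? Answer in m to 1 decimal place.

Minimum gap ≈ 16.1 m

29 mph × 0.44704 = 12.9642 m/s.
Leader travels v²/(2a_L) = 168.070 / 6.000 = 28.012 m before stopping.
Follower covers v·t_r = 12.9642 × 0.7 = 9.075 m while reacting, then v²/(2a_F) = 168.070 / 4.800 = 35.015 m while braking, for a total of 9.075 + 35.015 = 44.090 m.
Since a_F ≤ a_L and the follower starts braking later, the follower is never slower than the leader, so the closest approach is when both have stopped.
Minimum gap = 44.090 − 28.012 = 16.078 m.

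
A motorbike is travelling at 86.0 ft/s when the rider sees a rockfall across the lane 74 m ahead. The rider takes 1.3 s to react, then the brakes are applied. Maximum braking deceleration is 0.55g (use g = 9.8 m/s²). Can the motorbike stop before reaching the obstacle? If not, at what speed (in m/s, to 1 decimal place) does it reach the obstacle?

No — it strikes the obstacle at 16.0 m/s

86 ft/s × 0.3048 = 26.2128 m/s.
a = 0.55 × 9.8 = 5.390 m/s².
Reaction distance = 26.2128 × 1.3 = 34.077 m.
Braking distance needed to stop: v²/(2a) = 687.111 / 10.780 = 63.739 m, so total needed = 34.077 + 63.739 = 97.816 m > 74 m — it cannot stop.
Distance remaining when braking begins: 74 − 34.077 = 39.923 m.
v² = v₀² − 2a·d = 687.111 − 2 × 5.390 × 39.923 = 256.741 m²/s².
v = √256.741 = 16.023 m/s.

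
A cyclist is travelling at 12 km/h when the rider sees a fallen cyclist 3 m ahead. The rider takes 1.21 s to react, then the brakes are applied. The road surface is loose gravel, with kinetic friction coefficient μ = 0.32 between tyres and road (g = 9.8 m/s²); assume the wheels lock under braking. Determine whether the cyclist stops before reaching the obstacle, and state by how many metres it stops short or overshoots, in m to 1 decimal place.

12 km/h ÷ 3.6 = 3.3333 m/s.
a = μg = 0.32 × 9.8 = 3.136 m/s².
Reaction distance = 3.3333 × 1.21 = 4.033 m.
Braking distance = v²/(2a) = 11.111 / 6.272 = 1.772 m.
Total stopping distance = 4.033 + 1.772 = 5.805 m, vs 3 m available — it cannot stop in time and overshoots by 5.805 − 3 = 2.805 m.

No — it overshoots by 2.8 m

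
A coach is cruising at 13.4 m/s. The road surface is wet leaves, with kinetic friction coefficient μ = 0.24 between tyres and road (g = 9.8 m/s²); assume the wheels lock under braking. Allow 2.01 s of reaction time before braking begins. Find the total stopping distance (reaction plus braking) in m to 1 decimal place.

a = μg = 0.24 × 9.8 = 2.352 m/s².
Reaction distance = v·t_r = 13.4000 × 2.01 = 26.934 m.
Braking distance = v²/(2a) = 13.4000² / (2 × 2.352) = 179.560 / 4.704 = 38.172 m.
Total = 26.934 + 38.172 = 65.106 m.

Total stopping distance ≈ 65.1 m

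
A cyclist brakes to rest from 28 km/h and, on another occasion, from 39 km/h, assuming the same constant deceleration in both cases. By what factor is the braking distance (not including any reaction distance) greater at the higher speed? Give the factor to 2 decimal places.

Braking distance d = v²/(2a), so with a fixed, d ∝ v².
Factor = (39/28)² = 1.3929² = 1.9402.

Factor ≈ 1.94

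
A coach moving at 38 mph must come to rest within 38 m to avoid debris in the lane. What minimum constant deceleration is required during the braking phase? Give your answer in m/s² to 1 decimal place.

38 mph × 0.44704 = 16.9875 m/s.
v² = 2a·d ⇒ a = v²/(2d) = 16.9875² / (2 × 38.000) = 288.575 / 76.000 = 3.7970 m/s².

Required deceleration ≈ 3.8 m/s²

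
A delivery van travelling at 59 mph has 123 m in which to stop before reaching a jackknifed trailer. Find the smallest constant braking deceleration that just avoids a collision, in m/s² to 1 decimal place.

Required deceleration ≈ 2.8 m/s²

59 mph × 0.44704 = 26.3754 m/s.
v² = 2a·d ⇒ a = v²/(2d) = 26.3754² / (2 × 123.000) = 695.662 / 246.000 = 2.8279 m/s².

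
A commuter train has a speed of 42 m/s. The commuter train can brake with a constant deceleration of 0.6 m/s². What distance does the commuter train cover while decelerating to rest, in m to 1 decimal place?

Braking distance = v²/(2a) = 42.0000² / (2 × 0.600) = 1764.000 / 1.200 = 1470.000 m.

Braking distance ≈ 1470.0 m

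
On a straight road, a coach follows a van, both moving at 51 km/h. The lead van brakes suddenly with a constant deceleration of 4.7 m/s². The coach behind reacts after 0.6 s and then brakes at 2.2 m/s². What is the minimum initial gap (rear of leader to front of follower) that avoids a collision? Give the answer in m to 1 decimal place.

51 km/h ÷ 3.6 = 14.1667 m/s.
Leader travels v²/(2a_L) = 200.695 / 9.400 = 21.351 m before stopping.
Follower covers v·t_r = 14.1667 × 0.6 = 8.500 m while reacting, then v²/(2a_F) = 200.695 / 4.400 = 45.612 m while braking, for a total of 8.500 + 45.612 = 54.112 m.
Since a_F ≤ a_L and the follower starts braking later, the follower is never slower than the leader, so the closest approach is when both have stopped.
Minimum gap = 54.112 − 21.351 = 32.761 m.

Minimum gap ≈ 32.8 m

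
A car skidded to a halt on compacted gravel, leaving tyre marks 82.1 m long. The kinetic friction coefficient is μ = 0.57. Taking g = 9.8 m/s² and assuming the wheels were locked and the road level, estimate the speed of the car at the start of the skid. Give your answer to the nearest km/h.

Initial speed ≈ 109 km/h

Deceleration a = μg = 0.57 × 9.8 = 5.586 m/s².
v = √(2a·d) = √(2 × 5.586 × 82.1) = √917.221 = 30.2857 m/s.
= 30.2857 × 3.6 = 109.029 km/h.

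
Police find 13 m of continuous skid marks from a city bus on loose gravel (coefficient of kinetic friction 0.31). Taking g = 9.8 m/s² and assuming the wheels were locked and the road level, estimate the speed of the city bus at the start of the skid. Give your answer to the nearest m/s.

Initial speed ≈ 9 m/s

Deceleration a = μg = 0.31 × 9.8 = 3.038 m/s².
v = √(2a·d) = √(2 × 3.038 × 13) = √78.988 = 8.8875 m/s.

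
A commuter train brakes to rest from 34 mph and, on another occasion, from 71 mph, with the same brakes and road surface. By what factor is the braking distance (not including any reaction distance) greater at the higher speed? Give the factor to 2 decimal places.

Factor ≈ 4.36

Braking distance d = v²/(2a), so with a fixed, d ∝ v².
Factor = (71/34)² = 2.0882² = 4.3606.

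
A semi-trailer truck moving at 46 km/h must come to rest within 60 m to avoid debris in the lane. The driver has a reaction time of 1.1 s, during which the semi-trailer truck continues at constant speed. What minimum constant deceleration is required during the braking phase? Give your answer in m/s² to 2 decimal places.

46 km/h ÷ 3.6 = 12.7778 m/s.
Distance covered during reaction = 12.7778 × 1.1 = 14.056 m.
Distance available for braking: 60 − 14.056 = 45.944 m.
v² = 2a·d ⇒ a = v²/(2d) = 12.7778² / (2 × 45.944) = 163.272 / 91.888 = 1.7769 m/s².

Required deceleration ≈ 1.78 m/s²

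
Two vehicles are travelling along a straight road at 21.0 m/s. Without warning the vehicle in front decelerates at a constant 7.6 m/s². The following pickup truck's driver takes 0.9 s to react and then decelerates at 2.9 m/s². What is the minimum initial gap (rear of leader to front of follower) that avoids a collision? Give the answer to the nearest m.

Leader travels v²/(2a_L) = 441.000 / 15.200 = 29.013 m before stopping.
Follower covers v·t_r = 21.0000 × 0.9 = 18.900 m while reacting, then v²/(2a_F) = 441.000 / 5.800 = 76.034 m while braking, for a total of 18.900 + 76.034 = 94.934 m.
Since a_F ≤ a_L and the follower starts braking later, the follower is never slower than the leader, so the closest approach is when both have stopped.
Minimum gap = 94.934 − 29.013 = 65.921 m.

Minimum gap ≈ 66 m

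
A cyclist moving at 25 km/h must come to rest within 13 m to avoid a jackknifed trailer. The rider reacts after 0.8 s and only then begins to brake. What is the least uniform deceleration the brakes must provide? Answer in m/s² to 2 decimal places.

Required deceleration ≈ 3.24 m/s²

25 km/h ÷ 3.6 = 6.9444 m/s.
Distance covered during reaction = 6.9444 × 0.8 = 5.556 m.
Distance available for braking: 13 − 5.556 = 7.444 m.
v² = 2a·d ⇒ a = v²/(2d) = 6.9444² / (2 × 7.444) = 48.225 / 14.888 = 3.2392 m/s².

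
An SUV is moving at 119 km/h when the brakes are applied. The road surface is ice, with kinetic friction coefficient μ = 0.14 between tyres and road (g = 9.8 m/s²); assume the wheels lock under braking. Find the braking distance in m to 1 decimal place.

119 km/h ÷ 3.6 = 33.0556 m/s.
a = μg = 0.14 × 9.8 = 1.372 m/s².
Braking distance = v²/(2a) = 33.0556² / (2 × 1.372) = 1092.673 / 2.744 = 398.204 m.

Braking distance ≈ 398.2 m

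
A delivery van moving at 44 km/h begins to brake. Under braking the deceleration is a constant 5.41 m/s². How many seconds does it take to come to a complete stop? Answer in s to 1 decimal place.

44 km/h ÷ 3.6 = 12.2222 m/s.
Braking time = v/a = 12.2222 / 5.410 = 2.259 s.

Braking time ≈ 2.3 s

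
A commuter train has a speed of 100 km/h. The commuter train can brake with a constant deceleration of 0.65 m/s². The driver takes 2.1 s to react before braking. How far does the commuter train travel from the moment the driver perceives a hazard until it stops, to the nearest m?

Total stopping distance ≈ 652 m

100 km/h ÷ 3.6 = 27.7778 m/s.
Reaction distance = v·t_r = 27.7778 × 2.1 = 58.333 m.
Braking distance = v²/(2a) = 27.7778² / (2 × 0.650) = 771.606 / 1.300 = 593.543 m.
Total = 58.333 + 593.543 = 651.876 m.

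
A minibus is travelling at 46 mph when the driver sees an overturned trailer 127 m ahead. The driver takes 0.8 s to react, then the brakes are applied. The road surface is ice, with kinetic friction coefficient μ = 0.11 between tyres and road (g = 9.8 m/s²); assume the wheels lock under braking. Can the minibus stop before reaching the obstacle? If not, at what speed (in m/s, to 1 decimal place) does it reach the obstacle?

46 mph × 0.44704 = 20.5638 m/s.
a = μg = 0.11 × 9.8 = 1.078 m/s².
Reaction distance = 20.5638 × 0.8 = 16.451 m.
Braking distance needed to stop: v²/(2a) = 422.870 / 2.156 = 196.136 m, so total needed = 16.451 + 196.136 = 212.587 m > 127 m — it cannot stop.
Distance remaining when braking begins: 127 − 16.451 = 110.549 m.
v² = v₀² − 2a·d = 422.870 − 2 × 1.078 × 110.549 = 184.526 m²/s².
v = √184.526 = 13.584 m/s.

No — it strikes the obstacle at 13.6 m/s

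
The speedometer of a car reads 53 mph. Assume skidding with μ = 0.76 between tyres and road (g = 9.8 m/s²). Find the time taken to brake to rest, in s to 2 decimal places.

Braking time ≈ 3.18 s

53 mph × 0.44704 = 23.6931 m/s.
a = μg = 0.76 × 9.8 = 7.448 m/s².
Braking time = v/a = 23.6931 / 7.448 = 3.181 s.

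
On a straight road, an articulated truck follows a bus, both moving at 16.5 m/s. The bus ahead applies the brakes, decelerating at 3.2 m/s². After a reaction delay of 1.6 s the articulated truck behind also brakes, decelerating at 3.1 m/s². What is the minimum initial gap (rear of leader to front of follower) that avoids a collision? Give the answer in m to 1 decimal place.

Leader travels v²/(2a_L) = 272.250 / 6.400 = 42.539 m before stopping.
Follower covers v·t_r = 16.5000 × 1.6 = 26.400 m while reacting, then v²/(2a_F) = 272.250 / 6.200 = 43.911 m while braking, for a total of 26.400 + 43.911 = 70.311 m.
Since a_F ≤ a_L and the follower starts braking later, the follower is never slower than the leader, so the closest approach is when both have stopped.
Minimum gap = 70.311 − 42.539 = 27.772 m.

Minimum gap ≈ 27.8 m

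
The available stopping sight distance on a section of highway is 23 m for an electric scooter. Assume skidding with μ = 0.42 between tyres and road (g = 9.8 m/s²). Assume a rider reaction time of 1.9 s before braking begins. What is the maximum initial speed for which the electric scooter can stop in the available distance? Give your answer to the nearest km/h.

a = μg = 0.42 × 9.8 = 4.116 m/s².
Stopping distance: v·t_r + v²/(2a) = 23 with t_r = 1.9 s and a = 4.116 m/s².
So v² + 15.641 v − 189.34 = 0.
Positive root: v = −a·t_r + √((a·t_r)² + 2a·d) = −7.820 + √(61.152 + 189.34) = 8.0069 m/s.
8.0069 m/s × 3.6 = 28.825 km/h.

Maximum speed ≈ 29 km/h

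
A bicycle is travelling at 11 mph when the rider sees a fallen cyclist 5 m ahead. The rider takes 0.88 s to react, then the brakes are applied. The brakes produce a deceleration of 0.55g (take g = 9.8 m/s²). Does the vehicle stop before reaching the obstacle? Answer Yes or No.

11 mph × 0.44704 = 4.9174 m/s.
a = 0.55 × 9.8 = 5.390 m/s².
Reaction distance = 4.9174 × 0.88 = 4.327 m.
Braking distance = v²/(2a) = 24.181 / 10.780 = 2.243 m.
Total stopping distance = 4.327 + 2.243 = 6.570 m, vs 5 m available — it cannot stop in time and overshoots by 6.570 − 5 = 1.570 m.

No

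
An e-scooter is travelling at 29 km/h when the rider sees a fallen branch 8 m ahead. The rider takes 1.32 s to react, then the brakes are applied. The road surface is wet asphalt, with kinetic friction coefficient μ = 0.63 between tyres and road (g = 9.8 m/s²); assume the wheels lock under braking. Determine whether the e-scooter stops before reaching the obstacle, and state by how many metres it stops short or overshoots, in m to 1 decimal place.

29 km/h ÷ 3.6 = 8.0556 m/s.
a = μg = 0.63 × 9.8 = 6.174 m/s².
Reaction distance = 8.0556 × 1.32 = 10.633 m.
Braking distance = v²/(2a) = 64.893 / 12.348 = 5.255 m.
Total stopping distance = 10.633 + 5.255 = 15.888 m, vs 8 m available — it cannot stop in time and overshoots by 15.888 − 8 = 7.888 m.

No — it overshoots by 7.9 m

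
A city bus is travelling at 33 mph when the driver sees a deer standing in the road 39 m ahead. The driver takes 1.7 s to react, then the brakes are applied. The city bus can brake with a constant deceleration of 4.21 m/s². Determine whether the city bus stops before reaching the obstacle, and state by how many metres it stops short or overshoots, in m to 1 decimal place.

No — it overshoots by 11.9 m

33 mph × 0.44704 = 14.7523 m/s.
Reaction distance = 14.7523 × 1.7 = 25.079 m.
Braking distance = v²/(2a) = 217.630 / 8.420 = 25.847 m.
Total stopping distance = 25.079 + 25.847 = 50.926 m, vs 39 m available — it cannot stop in time and overshoots by 50.926 − 39 = 11.926 m.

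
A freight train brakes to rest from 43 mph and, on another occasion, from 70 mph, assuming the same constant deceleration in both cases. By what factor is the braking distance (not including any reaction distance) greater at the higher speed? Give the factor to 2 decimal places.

Braking distance d = v²/(2a), so with a fixed, d ∝ v².
Factor = (70/43)² = 1.6279² = 2.6501.

Factor ≈ 2.65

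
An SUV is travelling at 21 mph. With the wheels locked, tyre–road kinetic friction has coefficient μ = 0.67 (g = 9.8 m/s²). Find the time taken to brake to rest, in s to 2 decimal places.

Braking time ≈ 1.43 s

21 mph × 0.44704 = 9.3878 m/s.
a = μg = 0.67 × 9.8 = 6.566 m/s².
Braking time = v/a = 9.3878 / 6.566 = 1.430 s.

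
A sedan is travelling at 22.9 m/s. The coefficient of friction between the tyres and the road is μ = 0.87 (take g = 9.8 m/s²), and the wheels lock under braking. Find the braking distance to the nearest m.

Braking distance ≈ 31 m

a = μg = 0.87 × 9.8 = 8.526 m/s².
Braking distance = v²/(2a) = 22.9000² / (2 × 8.526) = 524.410 / 17.052 = 30.754 m.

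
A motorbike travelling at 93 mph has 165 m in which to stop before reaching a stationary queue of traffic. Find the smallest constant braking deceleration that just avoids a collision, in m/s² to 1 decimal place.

93 mph × 0.44704 = 41.5747 m/s.
v² = 2a·d ⇒ a = v²/(2d) = 41.5747² / (2 × 165.000) = 1728.456 / 330.000 = 5.2377 m/s².

Required deceleration ≈ 5.2 m/s²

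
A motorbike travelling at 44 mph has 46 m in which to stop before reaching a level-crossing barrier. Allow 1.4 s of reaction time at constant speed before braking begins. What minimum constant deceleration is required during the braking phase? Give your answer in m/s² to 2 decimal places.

44 mph × 0.44704 = 19.6698 m/s.
Distance covered during reaction = 19.6698 × 1.4 = 27.538 m.
Distance available for braking: 46 − 27.538 = 18.462 m.
v² = 2a·d ⇒ a = v²/(2d) = 19.6698² / (2 × 18.462) = 386.901 / 36.924 = 10.4783 m/s².

Required deceleration ≈ 10.48 m/s²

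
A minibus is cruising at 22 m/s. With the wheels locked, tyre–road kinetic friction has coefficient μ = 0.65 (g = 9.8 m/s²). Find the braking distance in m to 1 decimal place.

Braking distance ≈ 38.0 m

a = μg = 0.65 × 9.8 = 6.370 m/s².
Braking distance = v²/(2a) = 22.0000² / (2 × 6.370) = 484.000 / 12.740 = 37.991 m.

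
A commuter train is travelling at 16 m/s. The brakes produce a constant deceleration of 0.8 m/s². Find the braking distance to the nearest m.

Braking distance = v²/(2a) = 16.0000² / (2 × 0.800) = 256.000 / 1.600 = 160.000 m.

Braking distance ≈ 160 m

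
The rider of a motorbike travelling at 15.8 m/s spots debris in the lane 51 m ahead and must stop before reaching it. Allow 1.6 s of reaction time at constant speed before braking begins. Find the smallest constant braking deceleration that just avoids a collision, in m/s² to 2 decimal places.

Required deceleration ≈ 4.85 m/s²

Distance covered during reaction = 15.8000 × 1.6 = 25.280 m.
Distance available for braking: 51 − 25.280 = 25.720 m.
v² = 2a·d ⇒ a = v²/(2d) = 15.8000² / (2 × 25.720) = 249.640 / 51.440 = 4.8530 m/s².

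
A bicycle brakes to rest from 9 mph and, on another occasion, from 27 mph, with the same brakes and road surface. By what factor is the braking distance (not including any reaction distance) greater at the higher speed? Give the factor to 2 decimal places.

Braking distance d = v²/(2a), so with a fixed, d ∝ v².
Factor = (27/9)² = 3.0000² = 9.0000.

Factor ≈ 9.00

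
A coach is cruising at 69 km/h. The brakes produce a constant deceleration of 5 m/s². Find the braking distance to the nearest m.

69 km/h ÷ 3.6 = 19.1667 m/s.
Braking distance = v²/(2a) = 19.1667² / (2 × 5.000) = 367.362 / 10.000 = 36.736 m.

Braking distance ≈ 37 m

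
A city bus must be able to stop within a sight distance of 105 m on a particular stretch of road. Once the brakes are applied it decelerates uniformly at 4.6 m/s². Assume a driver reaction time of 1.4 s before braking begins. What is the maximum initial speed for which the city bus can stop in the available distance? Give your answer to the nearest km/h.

Maximum speed ≈ 91 km/h

Stopping distance: v·t_r + v²/(2a) = 105 with t_r = 1.4 s and a = 4.600 m/s².
So v² + 12.880 v − 966.00 = 0.
Positive root: v = −a·t_r + √((a·t_r)² + 2a·d) = −6.440 + √(41.474 + 966.00) = 25.3007 m/s.
25.3007 m/s × 3.6 = 91.083 km/h.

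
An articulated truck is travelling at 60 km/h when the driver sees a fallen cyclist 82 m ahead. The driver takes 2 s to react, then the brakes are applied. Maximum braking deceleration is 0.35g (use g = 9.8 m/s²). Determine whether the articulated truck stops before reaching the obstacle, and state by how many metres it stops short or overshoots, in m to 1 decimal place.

60 km/h ÷ 3.6 = 16.6667 m/s.
a = 0.35 × 9.8 = 3.430 m/s².
Reaction distance = 16.6667 × 2 = 33.333 m.
Braking distance = v²/(2a) = 277.779 / 6.860 = 40.493 m.
Total stopping distance = 33.333 + 40.493 = 73.826 m, vs 82 m available — it stops with 82 − 73.826 = 8.174 m to spare.

Yes — it stops 8.2 m short of the obstacle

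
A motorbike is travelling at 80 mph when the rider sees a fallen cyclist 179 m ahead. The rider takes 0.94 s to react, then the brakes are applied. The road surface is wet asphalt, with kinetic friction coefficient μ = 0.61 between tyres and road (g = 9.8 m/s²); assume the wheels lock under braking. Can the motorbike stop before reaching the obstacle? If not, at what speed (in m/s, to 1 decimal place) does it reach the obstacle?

Yes — it stops about 38.4 m short of the obstacle, so it never reaches it

80 mph × 0.44704 = 35.7632 m/s.
a = μg = 0.61 × 9.8 = 5.978 m/s².
Reaction distance = 35.7632 × 0.94 = 33.617 m.
Braking distance = v²/(2a) = 1279.006 / 11.956 = 106.976 m.
Total stopping distance = 33.617 + 106.976 = 140.593 m, vs 179 m available — it stops with 179 − 140.593 = 38.407 m to spare.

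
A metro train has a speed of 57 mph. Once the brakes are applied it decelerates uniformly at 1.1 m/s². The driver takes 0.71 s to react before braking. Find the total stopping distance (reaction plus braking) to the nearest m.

57 mph × 0.44704 = 25.4813 m/s.
Reaction distance = v·t_r = 25.4813 × 0.71 = 18.092 m.
Braking distance = v²/(2a) = 25.4813² / (2 × 1.100) = 649.297 / 2.200 = 295.135 m.
Total = 18.092 + 295.135 = 313.227 m.

Total stopping distance ≈ 313 m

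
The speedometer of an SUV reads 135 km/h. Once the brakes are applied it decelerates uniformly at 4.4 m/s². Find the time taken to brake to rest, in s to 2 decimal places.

135 km/h ÷ 3.6 = 37.5000 m/s.
Braking time = v/a = 37.5000 / 4.400 = 8.523 s.

Braking time ≈ 8.52 s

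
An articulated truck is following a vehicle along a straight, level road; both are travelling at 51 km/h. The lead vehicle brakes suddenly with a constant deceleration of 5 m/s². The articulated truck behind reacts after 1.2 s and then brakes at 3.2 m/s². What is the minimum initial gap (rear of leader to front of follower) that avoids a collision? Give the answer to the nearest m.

Minimum gap ≈ 28 m

51 km/h ÷ 3.6 = 14.1667 m/s.
Leader travels v²/(2a_L) = 200.695 / 10.000 = 20.069 m before stopping.
Follower covers v·t_r = 14.1667 × 1.2 = 17.000 m while reacting, then v²/(2a_F) = 200.695 / 6.400 = 31.359 m while braking, for a total of 17.000 + 31.359 = 48.359 m.
Since a_F ≤ a_L and the follower starts braking later, the follower is never slower than the leader, so the closest approach is when both have stopped.
Minimum gap = 48.359 − 20.069 = 28.290 m.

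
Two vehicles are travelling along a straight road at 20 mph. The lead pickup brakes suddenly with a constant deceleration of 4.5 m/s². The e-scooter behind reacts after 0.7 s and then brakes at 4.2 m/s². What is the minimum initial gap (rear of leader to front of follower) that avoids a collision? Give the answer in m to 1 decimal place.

20 mph × 0.44704 = 8.9408 m/s.
Leader travels v²/(2a_L) = 79.938 / 9.000 = 8.882 m before stopping.
Follower covers v·t_r = 8.9408 × 0.7 = 6.259 m while reacting, then v²/(2a_F) = 79.938 / 8.400 = 9.516 m while braking, for a total of 6.259 + 9.516 = 15.775 m.
Since a_F ≤ a_L and the follower starts braking later, the follower is never slower than the leader, so the closest approach is when both have stopped.
Minimum gap = 15.775 − 8.882 = 6.893 m.

Minimum gap ≈ 6.9 m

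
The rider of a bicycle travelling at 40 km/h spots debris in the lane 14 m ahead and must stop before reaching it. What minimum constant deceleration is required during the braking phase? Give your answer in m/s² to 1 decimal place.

40 km/h ÷ 3.6 = 11.1111 m/s.
v² = 2a·d ⇒ a = v²/(2d) = 11.1111² / (2 × 14.000) = 123.457 / 28.000 = 4.4092 m/s².

Required deceleration ≈ 4.4 m/s²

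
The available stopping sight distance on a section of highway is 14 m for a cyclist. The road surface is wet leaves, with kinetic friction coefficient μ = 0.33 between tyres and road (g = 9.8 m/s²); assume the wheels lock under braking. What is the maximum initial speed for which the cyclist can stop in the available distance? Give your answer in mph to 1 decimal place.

Maximum speed ≈ 21.3 mph

a = μg = 0.33 × 9.8 = 3.234 m/s².
v²/(2a) = d ⇒ v = √(2 × 3.234 × 14) = √90.55 = 9.5158 m/s.
9.5158 m/s ÷ 0.44704 = 21.286 mph.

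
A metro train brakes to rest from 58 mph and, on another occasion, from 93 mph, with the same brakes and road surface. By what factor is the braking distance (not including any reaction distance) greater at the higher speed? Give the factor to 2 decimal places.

Braking distance d = v²/(2a), so with a fixed, d ∝ v².
Factor = (93/58)² = 1.6034² = 2.5709.

Factor ≈ 2.57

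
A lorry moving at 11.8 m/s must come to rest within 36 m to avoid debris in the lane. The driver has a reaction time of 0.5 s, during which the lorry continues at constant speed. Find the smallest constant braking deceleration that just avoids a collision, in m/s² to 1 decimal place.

Required deceleration ≈ 2.3 m/s²

Distance covered during reaction = 11.8000 × 0.5 = 5.900 m.
Distance available for braking: 36 − 5.900 = 30.100 m.
v² = 2a·d ⇒ a = v²/(2d) = 11.8000² / (2 × 30.100) = 139.240 / 60.200 = 2.3130 m/s².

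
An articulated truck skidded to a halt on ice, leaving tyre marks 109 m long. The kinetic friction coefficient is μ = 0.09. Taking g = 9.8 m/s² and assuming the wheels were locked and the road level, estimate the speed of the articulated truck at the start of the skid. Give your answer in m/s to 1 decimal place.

Initial speed ≈ 13.9 m/s

Deceleration a = μg = 0.09 × 9.8 = 0.882 m/s².
v = √(2a·d) = √(2 × 0.882 × 109) = √192.276 = 13.8664 m/s.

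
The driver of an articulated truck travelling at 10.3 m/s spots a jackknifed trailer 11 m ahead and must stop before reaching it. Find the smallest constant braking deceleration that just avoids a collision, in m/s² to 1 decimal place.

Required deceleration ≈ 4.8 m/s²

v² = 2a·d ⇒ a = v²/(2d) = 10.3000² / (2 × 11.000) = 106.090 / 22.000 = 4.8223 m/s².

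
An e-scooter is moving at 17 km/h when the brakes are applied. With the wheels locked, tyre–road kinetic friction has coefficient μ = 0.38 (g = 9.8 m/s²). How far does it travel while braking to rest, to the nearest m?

Braking distance ≈ 3 m

17 km/h ÷ 3.6 = 4.7222 m/s.
a = μg = 0.38 × 9.8 = 3.724 m/s².
Braking distance = v²/(2a) = 4.7222² / (2 × 3.724) = 22.299 / 7.448 = 2.994 m.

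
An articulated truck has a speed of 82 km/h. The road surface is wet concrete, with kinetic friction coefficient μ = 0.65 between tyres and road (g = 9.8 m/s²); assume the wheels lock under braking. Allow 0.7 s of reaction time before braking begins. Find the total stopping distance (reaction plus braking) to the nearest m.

82 km/h ÷ 3.6 = 22.7778 m/s.
a = μg = 0.65 × 9.8 = 6.370 m/s².
Reaction distance = v·t_r = 22.7778 × 0.7 = 15.944 m.
Braking distance = v²/(2a) = 22.7778² / (2 × 6.370) = 518.828 / 12.740 = 40.724 m.
Total = 15.944 + 40.724 = 56.668 m.

Total stopping distance ≈ 57 m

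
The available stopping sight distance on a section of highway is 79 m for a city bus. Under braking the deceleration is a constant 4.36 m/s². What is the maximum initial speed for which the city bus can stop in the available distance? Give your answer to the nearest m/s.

Maximum speed ≈ 26 m/s

v²/(2a) = d ⇒ v = √(2 × 4.360 × 79) = √688.88 = 26.2465 m/s.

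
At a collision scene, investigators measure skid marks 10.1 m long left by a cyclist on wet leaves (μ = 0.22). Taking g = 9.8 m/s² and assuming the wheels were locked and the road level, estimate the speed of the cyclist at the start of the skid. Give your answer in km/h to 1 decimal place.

Deceleration a = μg = 0.22 × 9.8 = 2.156 m/s².
v = √(2a·d) = √(2 × 2.156 × 10.1) = √43.551 = 6.5993 m/s.
= 6.5993 × 3.6 = 23.757 km/h.

Initial speed ≈ 23.8 km/h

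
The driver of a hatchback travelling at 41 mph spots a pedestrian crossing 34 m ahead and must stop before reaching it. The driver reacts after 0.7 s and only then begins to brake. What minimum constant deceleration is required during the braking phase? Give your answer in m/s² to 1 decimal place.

41 mph × 0.44704 = 18.3286 m/s.
Distance covered during reaction = 18.3286 × 0.7 = 12.830 m.
Distance available for braking: 34 − 12.830 = 21.170 m.
v² = 2a·d ⇒ a = v²/(2d) = 18.3286² / (2 × 21.170) = 335.938 / 42.340 = 7.9343 m/s².

Required deceleration ≈ 7.9 m/s²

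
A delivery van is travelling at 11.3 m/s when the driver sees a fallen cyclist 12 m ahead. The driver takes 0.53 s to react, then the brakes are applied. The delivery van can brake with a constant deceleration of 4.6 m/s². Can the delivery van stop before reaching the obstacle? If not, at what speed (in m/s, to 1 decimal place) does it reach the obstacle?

No — it strikes the obstacle at 8.5 m/s

Reaction distance = 11.3000 × 0.53 = 5.989 m.
Braking distance needed to stop: v²/(2a) = 127.690 / 9.200 = 13.879 m, so total needed = 5.989 + 13.879 = 19.868 m > 12 m — it cannot stop.
Distance remaining when braking begins: 12 − 5.989 = 6.011 m.
v² = v₀² − 2a·d = 127.690 − 2 × 4.600 × 6.011 = 72.389 m²/s².
v = √72.389 = 8.508 m/s.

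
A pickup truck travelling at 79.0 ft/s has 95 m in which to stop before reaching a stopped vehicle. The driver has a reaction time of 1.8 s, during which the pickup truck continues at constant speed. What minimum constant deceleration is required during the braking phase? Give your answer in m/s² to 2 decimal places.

79 ft/s × 0.3048 = 24.0792 m/s.
Distance covered during reaction = 24.0792 × 1.8 = 43.343 m.
Distance available for braking: 95 − 43.343 = 51.657 m.
v² = 2a·d ⇒ a = v²/(2d) = 24.0792² / (2 × 51.657) = 579.808 / 103.314 = 5.6121 m/s².

Required deceleration ≈ 5.61 m/s²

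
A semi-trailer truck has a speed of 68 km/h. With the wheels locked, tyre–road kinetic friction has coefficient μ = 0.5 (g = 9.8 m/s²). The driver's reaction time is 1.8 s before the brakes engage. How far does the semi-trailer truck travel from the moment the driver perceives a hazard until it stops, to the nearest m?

68 km/h ÷ 3.6 = 18.8889 m/s.
a = μg = 0.5 × 9.8 = 4.900 m/s².
Reaction distance = v·t_r = 18.8889 × 1.8 = 34.000 m.
Braking distance = v²/(2a) = 18.8889² / (2 × 4.900) = 356.791 / 9.800 = 36.407 m.
Total = 34.000 + 36.407 = 70.407 m.

Total stopping distance ≈ 70 m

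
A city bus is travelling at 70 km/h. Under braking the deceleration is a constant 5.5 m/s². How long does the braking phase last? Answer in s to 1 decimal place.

Braking time ≈ 3.5 s

70 km/h ÷ 3.6 = 19.4444 m/s.
Braking time = v/a = 19.4444 / 5.500 = 3.535 s.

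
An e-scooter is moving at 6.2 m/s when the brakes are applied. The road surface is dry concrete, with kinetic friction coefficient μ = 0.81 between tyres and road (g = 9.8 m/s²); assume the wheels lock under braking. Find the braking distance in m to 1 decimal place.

Braking distance ≈ 2.4 m

a = μg = 0.81 × 9.8 = 7.938 m/s².
Braking distance = v²/(2a) = 6.2000² / (2 × 7.938) = 38.440 / 15.876 = 2.421 m.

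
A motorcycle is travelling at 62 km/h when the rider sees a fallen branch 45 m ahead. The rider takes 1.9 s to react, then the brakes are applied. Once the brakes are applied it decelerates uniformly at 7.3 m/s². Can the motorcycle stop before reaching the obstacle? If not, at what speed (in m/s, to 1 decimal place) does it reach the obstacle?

No — it strikes the obstacle at 10.8 m/s

62 km/h ÷ 3.6 = 17.2222 m/s.
Reaction distance = 17.2222 × 1.9 = 32.722 m.
Braking distance needed to stop: v²/(2a) = 296.604 / 14.600 = 20.315 m, so total needed = 32.722 + 20.315 = 53.037 m > 45 m — it cannot stop.
Distance remaining when braking begins: 45 − 32.722 = 12.278 m.
v² = v₀² − 2a·d = 296.604 − 2 × 7.300 × 12.278 = 117.345 m²/s².
v = √117.345 = 10.833 m/s.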